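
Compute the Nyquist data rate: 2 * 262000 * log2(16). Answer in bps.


Rate = 2 * B * log2(M) = 2 * 262000 * 4.0 = 2096000.0

2096000.0 bps


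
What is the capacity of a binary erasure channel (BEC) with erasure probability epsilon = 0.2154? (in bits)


C = 1 - epsilon = 1 - 0.2154 = 0.7846

0.7846 bits


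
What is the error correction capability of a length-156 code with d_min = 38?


Correction capability = floor((d-1)/2) = floor((38-1)/2) = 18

18 errors


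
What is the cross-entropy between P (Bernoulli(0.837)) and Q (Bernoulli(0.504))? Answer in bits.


H(P,Q) = -p*log2(q) - (1-p)*log2(1-q). -0.837*log2(0.504) = 0.827378; -0.163*log2(0.496) = 0.164889. H(P,Q) = 0.827378 + 0.164889 = 0.9923

0.9923 bits


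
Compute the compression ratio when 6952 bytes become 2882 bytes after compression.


Ratio = original / compressed = 6952 / 2882 = 2.4122

2.4122


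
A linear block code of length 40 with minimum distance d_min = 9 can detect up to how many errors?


Detection capability = d_min - 1 = 9 - 1 = 8

8 errors


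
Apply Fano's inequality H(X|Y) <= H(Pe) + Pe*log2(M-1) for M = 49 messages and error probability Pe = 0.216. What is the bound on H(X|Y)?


H(Pe) = -Pe*log2(Pe) - (1-Pe)*log2(1-Pe) = -0.216*log2(0.216) - 0.784*log2(0.784) = 0.477554 + 0.275242 = 0.7528. Pe*log2(M-1) = 0.216*log2(48) = 1.206352. Bound = H(Pe) + Pe*log2(M-1) = 0.477554 + 0.275242 + 1.206352 = 1.9591

1.9591 bits


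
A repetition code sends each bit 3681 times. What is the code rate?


Rate = k/n = 1/3681

1/3681


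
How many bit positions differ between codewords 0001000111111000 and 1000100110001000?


Count differing positions: ^ . . ^ ^ . . . . ^ ^ ^ . . . . = 6 differences

6


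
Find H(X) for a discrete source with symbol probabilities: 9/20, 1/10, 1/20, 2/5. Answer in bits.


H = -sum(p_i * log2(p_i)). Terms: -(9/20)*log2(9/20) = 0.518401; -(1/10)*log2(1/10) = 0.332193; -(1/20)*log2(1/20) = 0.216096; -(2/5)*log2(2/5) = 0.528771. H = 0.518401 + 0.332193 + 0.216096 + 0.528771 = 1.5955

1.5955 bits


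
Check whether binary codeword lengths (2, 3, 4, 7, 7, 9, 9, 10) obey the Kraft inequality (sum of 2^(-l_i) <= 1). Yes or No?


Kraft sum = sum(2^(-l_i)) = 0.458, need <= 1. Result: satisfied (a binary prefix-free code with these lengths exists)

Yes


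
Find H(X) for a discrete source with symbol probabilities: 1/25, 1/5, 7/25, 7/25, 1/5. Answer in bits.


H = -sum(p_i * log2(p_i)). Terms: -(1/25)*log2(1/25) = 0.185754; -(1/5)*log2(1/5) = 0.464386; -(7/25)*log2(7/25) = 0.514220; -(7/25)*log2(7/25) = 0.514220; -(1/5)*log2(1/5) = 0.464386. H = 0.185754 + 0.464386 + 0.514220 + 0.514220 + 0.464386 = 2.143

2.143 bits


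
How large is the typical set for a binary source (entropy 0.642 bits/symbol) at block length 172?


log2|A_typical| = nH = 172 * 0.642 = 110.424, so |A_typical| ~ 2^110.424 = 1.742e+33

1.742e+33


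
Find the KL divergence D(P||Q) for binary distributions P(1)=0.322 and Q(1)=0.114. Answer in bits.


KL = p*log2(p/q) + (1-p)*log2((1-p)/(1-q)) = 0.322*log2(0.322/0.114) + 0.678*log2(0.678/0.886) = 0.2206

0.2206 bits


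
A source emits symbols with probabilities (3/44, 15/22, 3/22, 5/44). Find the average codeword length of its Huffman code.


Huffman construction (repeatedly merge the two least-probable nodes; each merge adds 1 bit to every symbol beneath it): 3/44 + 5/44 = 2/11; 3/22 + 2/11 = 7/22; 7/22 + 15/22 = 1. Resulting codeword lengths (in the order the probabilities were given): (3, 1, 2, 3). L_avg = sum(p_i * l_i) = 3/44*3 + 15/22*1 + 3/22*2 + 5/44*3 = 3/2 = 1.5

1.5 bits


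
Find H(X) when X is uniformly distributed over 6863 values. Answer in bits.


H = log2(n) = log2(6863) = 12.7446

12.7446 bits


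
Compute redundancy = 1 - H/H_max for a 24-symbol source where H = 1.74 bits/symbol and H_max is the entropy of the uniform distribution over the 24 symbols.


H_max = log2(K) = log2(24) = 4.585 bits/symbol. Redundancy = 1 - H/H_max = 1 - 1.74/4.585 = 1 - 0.3795 = 0.6205

0.6205


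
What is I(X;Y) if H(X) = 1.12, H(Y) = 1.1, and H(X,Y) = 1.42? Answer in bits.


I(X;Y) = H(X) + H(Y) - H(X,Y) = 1.12 + 1.1 - 1.42 = 0.8

0.8 bits


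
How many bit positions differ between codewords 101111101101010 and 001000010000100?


Count differing positions: ^ . . ^ ^ ^ ^ ^ ^ ^ . ^ ^ ^ . = 11 differences

11


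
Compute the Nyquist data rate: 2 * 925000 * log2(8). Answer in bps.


Rate = 2 * B * log2(M) = 2 * 925000 * 3.0 = 5550000.0

5550000.0 bps


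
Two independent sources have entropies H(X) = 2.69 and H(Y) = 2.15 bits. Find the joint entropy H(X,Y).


For independent variables, H(X,Y) = H(X) + H(Y) = 2.69 + 2.15 = 4.84

4.84 bits


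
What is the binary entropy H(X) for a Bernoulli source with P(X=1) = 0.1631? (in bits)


H = -p*log2(p) - (1-p)*log2(1-p). -0.1631*log2(0.1631) = 0.426698; -0.8369*log2(0.8369) = 0.214977. H = 0.426698 + 0.214977 = 0.6417

0.6417 bits


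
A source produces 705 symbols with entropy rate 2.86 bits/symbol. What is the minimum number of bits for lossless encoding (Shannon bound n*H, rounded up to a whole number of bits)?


Minimum bits >= n * H = 705 * 2.86 = 2016.3, rounded up to a whole number of bits = 2017

2017 bits


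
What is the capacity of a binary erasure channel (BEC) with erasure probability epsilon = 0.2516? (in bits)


C = 1 - epsilon = 1 - 0.2516 = 0.7484

0.7484 bits


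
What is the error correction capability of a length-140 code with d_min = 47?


Correction capability = floor((d-1)/2) = floor((47-1)/2) = 23

23 errors


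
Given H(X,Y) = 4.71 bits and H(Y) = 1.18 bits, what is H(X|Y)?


H(X|Y) = H(X,Y) - H(Y) = 4.71 - 1.18 = 3.53

3.53 bits


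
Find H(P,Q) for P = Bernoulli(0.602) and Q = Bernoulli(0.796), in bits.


H(P,Q) = -p*log2(q) - (1-p)*log2(1-q). -0.602*log2(0.796) = 0.198154; -0.398*log2(0.204) = 0.912757. H(P,Q) = 0.198154 + 0.912757 = 1.1109

1.1109 bits


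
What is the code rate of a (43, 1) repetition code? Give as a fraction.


Rate = k/n = 1/43

1/43


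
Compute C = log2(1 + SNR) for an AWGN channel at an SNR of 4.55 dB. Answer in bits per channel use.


SNR_linear = 10^(4.55/10) = 2.851; C = log2(1 + SNR_linear) = log2(1 + 2.851) = 1.9452

1.9452 bits/channel use


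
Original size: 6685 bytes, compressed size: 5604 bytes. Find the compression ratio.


Ratio = original / compressed = 6685 / 5604 = 1.1929

1.1929


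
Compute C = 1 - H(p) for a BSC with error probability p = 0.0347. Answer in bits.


H(p) = -p*log2(p) - (1-p)*log2(1-p) = -0.0347*log2(0.0347) - 0.9653*log2(0.9653) = 0.168258 + 0.049183 = 0.2174. C = 1 - H(p) = 1 - 0.2174 = 0.7826

0.7826 bits


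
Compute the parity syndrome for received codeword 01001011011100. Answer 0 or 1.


Syndrome = XOR of all bits = 0 XOR 1 XOR 0 XOR 0 XOR 1 XOR 0 XOR 1 XOR 1 XOR 0 XOR 1 XOR 1 XOR 1 XOR 0 XOR 0 = 1

1


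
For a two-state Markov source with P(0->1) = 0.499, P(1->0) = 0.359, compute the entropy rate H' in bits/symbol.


Stationary distribution: pi_0 = p10/(p01+p10) = 0.4184, pi_1 = 0.5816. Entropy rate H' = pi_0*H(p01) + pi_1*H(p10) = 0.4184*1.0 + 0.5816*0.9418 = 0.9662

0.9662 bits/symbol


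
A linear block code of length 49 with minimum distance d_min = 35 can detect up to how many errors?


Detection capability = d_min - 1 = 35 - 1 = 34

34 errors


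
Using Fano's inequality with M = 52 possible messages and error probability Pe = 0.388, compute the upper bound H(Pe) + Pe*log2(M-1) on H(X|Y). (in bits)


H(Pe) = -Pe*log2(Pe) - (1-Pe)*log2(1-Pe) = -0.388*log2(0.388) - 0.612*log2(0.612) = 0.529958 + 0.433539 = 0.9635. Pe*log2(M-1) = 0.388*log2(51) = 2.200901. Bound = H(Pe) + Pe*log2(M-1) = 0.529958 + 0.433539 + 2.200901 = 3.1644

3.1644 bits


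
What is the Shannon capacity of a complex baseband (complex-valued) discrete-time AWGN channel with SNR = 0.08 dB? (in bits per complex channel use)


SNR_linear = 10^(0.08/10) = 1.0186; C = log2(1 + SNR_linear) = log2(1 + 1.0186) = 1.0133

1.0133 bits/channel use


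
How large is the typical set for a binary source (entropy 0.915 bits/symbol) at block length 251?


log2|A_typical| = nH = 251 * 0.915 = 229.665, so |A_typical| ~ 2^229.665 = 1.368e+69

1.368e+69


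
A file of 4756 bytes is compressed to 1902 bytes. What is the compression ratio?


Ratio = original / compressed = 4756 / 1902 = 2.5005

2.5005


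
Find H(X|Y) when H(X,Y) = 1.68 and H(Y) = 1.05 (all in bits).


H(X|Y) = H(X,Y) - H(Y) = 1.68 - 1.05 = 0.63

0.63 bits


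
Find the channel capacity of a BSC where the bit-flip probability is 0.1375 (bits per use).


H(p) = -p*log2(p) - (1-p)*log2(1-p) = -0.1375*log2(0.1375) - 0.8625*log2(0.8625) = 0.393593 + 0.184061 = 0.5777. C = 1 - H(p) = 1 - 0.5777 = 0.4223

0.4223 bits


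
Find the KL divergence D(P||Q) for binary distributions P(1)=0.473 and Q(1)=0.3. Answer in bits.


KL = p*log2(p/q) + (1-p)*log2((1-p)/(1-q)) = 0.473*log2(0.473/0.3) + 0.527*log2(0.527/0.7) = 0.0949

0.0949 bits


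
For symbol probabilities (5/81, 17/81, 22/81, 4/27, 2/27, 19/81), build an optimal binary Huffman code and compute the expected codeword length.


Huffman construction (repeatedly merge the two least-probable nodes; each merge adds 1 bit to every symbol beneath it): 5/81 + 2/27 = 11/81; 11/81 + 4/27 = 23/81; 17/81 + 19/81 = 4/9; 22/81 + 23/81 = 5/9; 4/9 + 5/9 = 1. Resulting codeword lengths (in the order the probabilities were given): (4, 2, 2, 3, 4, 2). L_avg = sum(p_i * l_i) = 5/81*4 + 17/81*2 + 22/81*2 + 4/27*3 + 2/27*4 + 19/81*2 = 196/81 = 2.4198

2.4198 bits


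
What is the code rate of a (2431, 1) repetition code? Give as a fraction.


Rate = k/n = 1/2431

1/2431


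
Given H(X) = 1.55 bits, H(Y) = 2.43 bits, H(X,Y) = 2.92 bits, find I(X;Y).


I(X;Y) = H(X) + H(Y) - H(X,Y) = 1.55 + 2.43 - 2.92 = 1.06

1.06 bits


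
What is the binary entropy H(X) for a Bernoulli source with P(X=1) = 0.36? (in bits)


H = -p*log2(p) - (1-p)*log2(1-p). -0.36*log2(0.36) = 0.530615; -0.64*log2(0.64) = 0.412068. H = 0.530615 + 0.412068 = 0.9427

0.9427 bits


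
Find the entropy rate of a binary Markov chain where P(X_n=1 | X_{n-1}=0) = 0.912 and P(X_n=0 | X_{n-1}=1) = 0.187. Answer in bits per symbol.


Stationary distribution: pi_0 = p10/(p01+p10) = 0.1702, pi_1 = 0.8298. Entropy rate H' = pi_0*H(p01) + pi_1*H(p10) = 0.1702*0.4298 + 0.8298*0.6952 = 0.65

0.65 bits/symbol


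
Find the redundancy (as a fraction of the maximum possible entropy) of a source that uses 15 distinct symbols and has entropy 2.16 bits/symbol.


H_max = log2(K) = log2(15) = 3.9069 bits/symbol. Redundancy = 1 - H/H_max = 1 - 2.16/3.9069 = 1 - 0.5529 = 0.4471

0.4471


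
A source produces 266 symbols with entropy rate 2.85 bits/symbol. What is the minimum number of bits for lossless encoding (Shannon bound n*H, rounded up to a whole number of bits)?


Minimum bits >= n * H = 266 * 2.85 = 758.1, rounded up to a whole number of bits = 759

759 bits


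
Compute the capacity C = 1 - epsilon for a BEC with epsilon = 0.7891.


C = 1 - epsilon = 1 - 0.7891 = 0.2109

0.2109 bits


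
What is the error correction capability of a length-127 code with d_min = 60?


Correction capability = floor((d-1)/2) = floor((60-1)/2) = 29

29 errors


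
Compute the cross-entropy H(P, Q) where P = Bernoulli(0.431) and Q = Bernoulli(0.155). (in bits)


H(P,Q) = -p*log2(q) - (1-p)*log2(1-q). -0.431*log2(0.155) = 1.159243; -0.569*log2(0.845) = 0.138254. H(P,Q) = 1.159243 + 0.138254 = 1.2975

1.2975 bits


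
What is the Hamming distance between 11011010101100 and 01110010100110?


Count differing positions: ^ . ^ . ^ . . . . . ^ . ^ . = 5 differences

5


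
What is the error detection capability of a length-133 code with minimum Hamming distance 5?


Detection capability = d_min - 1 = 5 - 1 = 4

4 errors


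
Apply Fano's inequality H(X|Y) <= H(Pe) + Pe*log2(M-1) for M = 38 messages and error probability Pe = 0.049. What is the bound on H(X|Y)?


H(Pe) = -Pe*log2(Pe) - (1-Pe)*log2(1-Pe) = -0.049*log2(0.049) - 0.951*log2(0.951) = 0.213203 + 0.068931 = 0.2821. Pe*log2(M-1) = 0.049*log2(37) = 0.255263. Bound = H(Pe) + Pe*log2(M-1) = 0.213203 + 0.068931 + 0.255263 = 0.5374

0.5374 bits


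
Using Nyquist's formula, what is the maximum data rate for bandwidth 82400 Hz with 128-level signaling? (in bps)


Rate = 2 * B * log2(M) = 2 * 82400 * 7.0 = 1153600.0

1153600.0 bps


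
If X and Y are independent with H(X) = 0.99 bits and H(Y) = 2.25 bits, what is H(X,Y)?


For independent variables, H(X,Y) = H(X) + H(Y) = 0.99 + 2.25 = 3.24

3.24 bits


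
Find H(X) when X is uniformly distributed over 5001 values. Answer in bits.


H = log2(n) = log2(5001) = 12.288

12.288 bits


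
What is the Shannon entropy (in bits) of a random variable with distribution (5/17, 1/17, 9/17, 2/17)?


H = -sum(p_i * log2(p_i)). Terms: -(5/17)*log2(5/17) = 0.519275; -(1/17)*log2(1/17) = 0.240439; -(9/17)*log2(9/17) = 0.485755; -(2/17)*log2(2/17) = 0.363231. H = 0.519275 + 0.240439 + 0.485755 + 0.363231 = 1.6087

1.6087 bits


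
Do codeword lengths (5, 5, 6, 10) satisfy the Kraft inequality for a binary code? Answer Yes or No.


Kraft sum = sum(2^(-l_i)) = 0.0791, need <= 1. Result: satisfied (a binary prefix-free code with these lengths exists)

Yes


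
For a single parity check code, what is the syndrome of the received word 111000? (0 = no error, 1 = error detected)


Syndrome = XOR of all bits = 1 XOR 1 XOR 1 XOR 0 XOR 0 XOR 0 = 1

1


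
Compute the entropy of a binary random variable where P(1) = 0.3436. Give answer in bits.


H = -p*log2(p) - (1-p)*log2(1-p). -0.3436*log2(0.3436) = 0.529556; -0.6564*log2(0.6564) = 0.398666. H = 0.529556 + 0.398666 = 0.9282

0.9282 bits


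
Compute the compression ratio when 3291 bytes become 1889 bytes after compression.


Ratio = original / compressed = 3291 / 1889 = 1.7422

1.7422


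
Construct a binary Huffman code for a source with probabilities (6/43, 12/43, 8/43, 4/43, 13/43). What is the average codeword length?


Huffman construction (repeatedly merge the two least-probable nodes; each merge adds 1 bit to every symbol beneath it): 4/43 + 6/43 = 10/43; 8/43 + 10/43 = 18/43; 12/43 + 13/43 = 25/43; 18/43 + 25/43 = 1. Resulting codeword lengths (in the order the probabilities were given): (3, 2, 2, 3, 2). L_avg = sum(p_i * l_i) = 6/43*3 + 12/43*2 + 8/43*2 + 4/43*3 + 13/43*2 = 96/43 = 2.2326

2.2326 bits


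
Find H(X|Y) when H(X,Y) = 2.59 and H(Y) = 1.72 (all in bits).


H(X|Y) = H(X,Y) - H(Y) = 2.59 - 1.72 = 0.87

0.87 bits


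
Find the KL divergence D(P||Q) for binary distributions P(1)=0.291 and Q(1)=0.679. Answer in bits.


KL = p*log2(p/q) + (1-p)*log2((1-p)/(1-q)) = 0.291*log2(0.291/0.679) + 0.709*log2(0.709/0.321) = 0.4548

0.4548 bits


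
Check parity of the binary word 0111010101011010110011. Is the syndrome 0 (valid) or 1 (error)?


Syndrome = XOR of all bits = 0 XOR 1 XOR 1 XOR 1 XOR 0 XOR 1 XOR 0 XOR 1 XOR 0 XOR 1 XOR 0 XOR 1 XOR 1 XOR 0 XOR 1 XOR 0 XOR 1 XOR 1 XOR 0 XOR 0 XOR 1 XOR 1 = 1

1


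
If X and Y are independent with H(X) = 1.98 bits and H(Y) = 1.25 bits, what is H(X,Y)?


For independent variables, H(X,Y) = H(X) + H(Y) = 1.98 + 1.25 = 3.23

3.23 bits


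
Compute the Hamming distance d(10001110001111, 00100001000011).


Count differing positions: ^ . ^ . ^ ^ ^ ^ . . ^ ^ . . = 8 differences

8


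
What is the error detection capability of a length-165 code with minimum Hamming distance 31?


Detection capability = d_min - 1 = 31 - 1 = 30

30 errors


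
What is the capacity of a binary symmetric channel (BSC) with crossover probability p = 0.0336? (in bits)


H(p) = -p*log2(p) - (1-p)*log2(1-p) = -0.0336*log2(0.0336) - 0.9664*log2(0.9664) = 0.164485 + 0.047651 = 0.2121. C = 1 - H(p) = 1 - 0.2121 = 0.7879

0.7879 bits


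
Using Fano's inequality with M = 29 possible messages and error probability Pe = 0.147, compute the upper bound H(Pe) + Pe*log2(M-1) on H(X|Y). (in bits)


H(Pe) = -Pe*log2(Pe) - (1-Pe)*log2(1-Pe) = -0.147*log2(0.147) - 0.853*log2(0.853) = 0.406618 + 0.195663 = 0.6023. Pe*log2(M-1) = 0.147*log2(28) = 0.706681. Bound = H(Pe) + Pe*log2(M-1) = 0.406618 + 0.195663 + 0.706681 = 1.309

1.309 bits


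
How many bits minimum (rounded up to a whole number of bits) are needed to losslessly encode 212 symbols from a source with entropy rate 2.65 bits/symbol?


Minimum bits >= n * H = 212 * 2.65 = 561.8, rounded up to a whole number of bits = 562

562 bits


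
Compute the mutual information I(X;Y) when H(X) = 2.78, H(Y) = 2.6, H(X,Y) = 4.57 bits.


I(X;Y) = H(X) + H(Y) - H(X,Y) = 2.78 + 2.6 - 4.57 = 0.81

0.81 bits


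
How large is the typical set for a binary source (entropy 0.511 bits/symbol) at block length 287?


log2|A_typical| = nH = 287 * 0.511 = 146.657, so |A_typical| ~ 2^146.657 = 1.407e+44

1.407e+44


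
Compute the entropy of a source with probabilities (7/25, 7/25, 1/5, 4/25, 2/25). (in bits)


H = -sum(p_i * log2(p_i)). Terms: -(7/25)*log2(7/25) = 0.514220; -(7/25)*log2(7/25) = 0.514220; -(1/5)*log2(1/5) = 0.464386; -(4/25)*log2(4/25) = 0.423017; -(2/25)*log2(2/25) = 0.291508. H = 0.514220 + 0.514220 + 0.464386 + 0.423017 + 0.291508 = 2.2074

2.2074 bits


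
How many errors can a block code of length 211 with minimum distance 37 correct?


Correction capability = floor((d-1)/2) = floor((37-1)/2) = 18

18 errors


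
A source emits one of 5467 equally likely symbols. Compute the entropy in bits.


H = log2(n) = log2(5467) = 12.4165

12.4165 bits


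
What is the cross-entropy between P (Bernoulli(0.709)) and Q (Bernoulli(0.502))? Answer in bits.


H(P,Q) = -p*log2(q) - (1-p)*log2(1-q). -0.709*log2(0.502) = 0.704917; -0.291*log2(0.498) = 0.292683. H(P,Q) = 0.704917 + 0.292683 = 0.9976

0.9976 bits


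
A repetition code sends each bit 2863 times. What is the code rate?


Rate = k/n = 1/2863

1/2863


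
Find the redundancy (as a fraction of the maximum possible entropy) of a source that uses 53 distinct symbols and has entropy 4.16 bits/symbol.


H_max = log2(K) = log2(53) = 5.7279 bits/symbol. Redundancy = 1 - H/H_max = 1 - 4.16/5.7279 = 1 - 0.7263 = 0.2737

0.2737


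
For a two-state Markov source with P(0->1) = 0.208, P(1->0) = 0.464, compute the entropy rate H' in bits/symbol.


Stationary distribution: pi_0 = p10/(p01+p10) = 0.6905, pi_1 = 0.3095. Entropy rate H' = pi_0*H(p01) + pi_1*H(p10) = 0.6905*0.7376 + 0.3095*0.9963 = 0.8177

0.8177 bits/symbol


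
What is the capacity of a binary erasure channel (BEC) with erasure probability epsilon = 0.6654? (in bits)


C = 1 - epsilon = 1 - 0.6654 = 0.3346

0.3346 bits


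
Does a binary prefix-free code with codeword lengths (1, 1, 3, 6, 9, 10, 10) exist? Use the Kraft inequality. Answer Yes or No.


Kraft sum = sum(2^(-l_i)) = 1.1445, need <= 1. Result: violated (a binary prefix-free code with these lengths cannot exist)

No


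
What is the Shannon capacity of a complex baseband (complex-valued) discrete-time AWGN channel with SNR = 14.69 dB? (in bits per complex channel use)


SNR_linear = 10^(14.69/10) = 29.4442; C = log2(1 + SNR_linear) = log2(1 + 29.4442) = 4.9281

4.9281 bits/channel use


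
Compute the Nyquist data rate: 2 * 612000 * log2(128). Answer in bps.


Rate = 2 * B * log2(M) = 2 * 612000 * 7.0 = 8568000.0

8568000.0 bps


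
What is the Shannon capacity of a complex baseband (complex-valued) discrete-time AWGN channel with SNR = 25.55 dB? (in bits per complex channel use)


SNR_linear = 10^(25.55/10) = 358.9219; C = log2(1 + SNR_linear) = log2(1 + 358.9219) = 8.4915

8.4915 bits/channel use


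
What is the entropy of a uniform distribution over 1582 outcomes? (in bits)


H = log2(n) = log2(1582) = 10.6275

10.6275 bits


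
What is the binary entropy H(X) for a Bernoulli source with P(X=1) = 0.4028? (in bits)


H = -p*log2(p) - (1-p)*log2(1-p). -0.4028*log2(0.4028) = 0.528419; -0.5972*log2(0.5972) = 0.444146. H = 0.528419 + 0.444146 = 0.9726

0.9726 bits


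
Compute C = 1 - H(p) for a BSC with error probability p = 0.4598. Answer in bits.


H(p) = -p*log2(p) - (1-p)*log2(1-p) = -0.4598*log2(0.4598) - 0.5402*log2(0.5402) = 0.515400 + 0.479932 = 0.9953. C = 1 - H(p) = 1 - 0.9953 = 0.0047

0.0047 bits


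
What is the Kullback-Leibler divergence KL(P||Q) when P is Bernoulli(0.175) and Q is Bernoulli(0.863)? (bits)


KL = p*log2(p/q) + (1-p)*log2((1-p)/(1-q)) = 0.175*log2(0.175/0.863) + 0.825*log2(0.825/0.137) = 1.7341

1.7341 bits


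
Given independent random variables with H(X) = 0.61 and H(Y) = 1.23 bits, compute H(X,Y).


For independent variables, H(X,Y) = H(X) + H(Y) = 0.61 + 1.23 = 1.84

1.84 bits


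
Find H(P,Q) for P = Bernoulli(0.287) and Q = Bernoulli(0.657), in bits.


H(P,Q) = -p*log2(q) - (1-p)*log2(1-q). -0.287*log2(0.657) = 0.173932; -0.713*log2(0.343) = 1.100672. H(P,Q) = 0.173932 + 1.100672 = 1.2746

1.2746 bits


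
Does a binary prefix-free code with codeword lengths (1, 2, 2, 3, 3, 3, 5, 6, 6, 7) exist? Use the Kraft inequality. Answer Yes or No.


Kraft sum = sum(2^(-l_i)) = 1.4453, need <= 1. Result: violated (a binary prefix-free code with these lengths cannot exist)

No


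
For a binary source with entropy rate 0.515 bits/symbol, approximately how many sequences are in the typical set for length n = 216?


log2|A_typical| = nH = 216 * 0.515 = 111.24, so |A_typical| ~ 2^111.24 = 3.066e+33

3.066e+33


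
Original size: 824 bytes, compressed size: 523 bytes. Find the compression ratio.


Ratio = original / compressed = 824 / 523 = 1.5755

1.5755


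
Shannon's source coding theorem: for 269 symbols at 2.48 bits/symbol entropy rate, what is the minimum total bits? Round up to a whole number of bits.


Minimum bits >= n * H = 269 * 2.48 = 667.12, rounded up to a whole number of bits = 668

668 bits


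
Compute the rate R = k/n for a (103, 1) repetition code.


Rate = k/n = 1/103

1/103


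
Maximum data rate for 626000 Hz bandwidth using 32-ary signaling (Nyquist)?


Rate = 2 * B * log2(M) = 2 * 626000 * 5.0 = 6260000.0

6260000.0 bps


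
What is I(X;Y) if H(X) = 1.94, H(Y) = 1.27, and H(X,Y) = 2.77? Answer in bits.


I(X;Y) = H(X) + H(Y) - H(X,Y) = 1.94 + 1.27 - 2.77 = 0.44

0.44 bits


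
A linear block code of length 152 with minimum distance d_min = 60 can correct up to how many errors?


Correction capability = floor((d-1)/2) = floor((60-1)/2) = 29

29 errors


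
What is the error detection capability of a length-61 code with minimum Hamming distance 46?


Detection capability = d_min - 1 = 46 - 1 = 45

45 errors


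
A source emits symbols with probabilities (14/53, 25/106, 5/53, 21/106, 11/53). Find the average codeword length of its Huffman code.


Huffman construction (repeatedly merge the two least-probable nodes; each merge adds 1 bit to every symbol beneath it): 5/53 + 21/106 = 31/106; 11/53 + 25/106 = 47/106; 14/53 + 31/106 = 59/106; 47/106 + 59/106 = 1. Resulting codeword lengths (in the order the probabilities were given): (2, 2, 3, 3, 2). L_avg = sum(p_i * l_i) = 14/53*2 + 25/106*2 + 5/53*3 + 21/106*3 + 11/53*2 = 243/106 = 2.2925

2.2925 bits


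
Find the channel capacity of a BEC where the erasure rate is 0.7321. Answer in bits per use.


C = 1 - epsilon = 1 - 0.7321 = 0.2679

0.2679 bits


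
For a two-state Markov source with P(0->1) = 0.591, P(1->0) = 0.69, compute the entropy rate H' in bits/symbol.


Stationary distribution: pi_0 = p10/(p01+p10) = 0.5386, pi_1 = 0.4614. Entropy rate H' = pi_0*H(p01) + pi_1*H(p10) = 0.5386*0.976 + 0.4614*0.8932 = 0.9378

0.9378 bits/symbol


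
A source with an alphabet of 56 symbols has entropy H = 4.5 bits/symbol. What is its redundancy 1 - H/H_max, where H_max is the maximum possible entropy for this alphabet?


H_max = log2(K) = log2(56) = 5.8074 bits/symbol. Redundancy = 1 - H/H_max = 1 - 4.5/5.8074 = 1 - 0.7749 = 0.2251

0.2251


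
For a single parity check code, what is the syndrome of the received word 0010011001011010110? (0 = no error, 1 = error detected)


Syndrome = XOR of all bits = 0 XOR 0 XOR 1 XOR 0 XOR 0 XOR 1 XOR 1 XOR 0 XOR 0 XOR 1 XOR 0 XOR 1 XOR 1 XOR 0 XOR 1 XOR 0 XOR 1 XOR 1 XOR 0 = 1

1


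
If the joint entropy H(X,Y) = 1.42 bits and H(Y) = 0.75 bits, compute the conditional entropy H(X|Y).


H(X|Y) = H(X,Y) - H(Y) = 1.42 - 0.75 = 0.67

0.67 bits


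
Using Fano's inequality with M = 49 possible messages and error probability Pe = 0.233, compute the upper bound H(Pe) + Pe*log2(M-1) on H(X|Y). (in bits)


H(Pe) = -Pe*log2(Pe) - (1-Pe)*log2(1-Pe) = -0.233*log2(0.233) - 0.767*log2(0.767) = 0.489672 + 0.293532 = 0.7832. Pe*log2(M-1) = 0.233*log2(48) = 1.301296. Bound = H(Pe) + Pe*log2(M-1) = 0.489672 + 0.293532 + 1.301296 = 2.0845

2.0845 bits


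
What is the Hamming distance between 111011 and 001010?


Count differing positions: ^ ^ . . . ^ = 3 differences

3


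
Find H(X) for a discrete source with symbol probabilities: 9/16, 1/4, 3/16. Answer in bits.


H = -sum(p_i * log2(p_i)). Terms: -(9/16)*log2(9/16) = 0.466917; -(1/4)*log2(1/4) = 0.500000; -(3/16)*log2(3/16) = 0.452820. H = 0.466917 + 0.500000 + 0.452820 = 1.4197

1.4197 bits


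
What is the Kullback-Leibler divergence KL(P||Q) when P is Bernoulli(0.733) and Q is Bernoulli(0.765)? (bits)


KL = p*log2(p/q) + (1-p)*log2((1-p)/(1-q)) = 0.733*log2(0.733/0.765) + 0.267*log2(0.267/0.235) = 0.004

0.004 bits


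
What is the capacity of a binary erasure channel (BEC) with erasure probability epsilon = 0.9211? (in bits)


C = 1 - epsilon = 1 - 0.9211 = 0.0789

0.0789 bits


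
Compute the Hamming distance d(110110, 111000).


Count differing positions: . . ^ ^ ^ . = 3 differences

3


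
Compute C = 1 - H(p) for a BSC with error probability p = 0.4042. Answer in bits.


H(p) = -p*log2(p) - (1-p)*log2(1-p) = -0.4042*log2(0.4042) - 0.5958*log2(0.5958) = 0.528232 + 0.445122 = 0.9734. C = 1 - H(p) = 1 - 0.9734 = 0.0266

0.0266 bits


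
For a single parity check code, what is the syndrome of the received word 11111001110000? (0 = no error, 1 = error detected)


Syndrome = XOR of all bits = 1 XOR 1 XOR 1 XOR 1 XOR 1 XOR 0 XOR 0 XOR 1 XOR 1 XOR 1 XOR 0 XOR 0 XOR 0 XOR 0 = 0

0


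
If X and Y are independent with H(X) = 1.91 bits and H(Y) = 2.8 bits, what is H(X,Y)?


For independent variables, H(X,Y) = H(X) + H(Y) = 1.91 + 2.8 = 4.71

4.71 bits


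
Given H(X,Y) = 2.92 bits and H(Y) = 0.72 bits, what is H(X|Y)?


H(X|Y) = H(X,Y) - H(Y) = 2.92 - 0.72 = 2.2

2.2 bits


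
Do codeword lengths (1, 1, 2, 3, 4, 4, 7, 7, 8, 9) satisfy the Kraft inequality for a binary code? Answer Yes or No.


Kraft sum = sum(2^(-l_i)) = 1.5215, need <= 1. Result: violated (a binary prefix-free code with these lengths cannot exist)

No


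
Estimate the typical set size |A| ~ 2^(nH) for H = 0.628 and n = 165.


log2|A_typical| = nH = 165 * 0.628 = 103.62, so |A_typical| ~ 2^103.62 = 1.559e+31

1.559e+31


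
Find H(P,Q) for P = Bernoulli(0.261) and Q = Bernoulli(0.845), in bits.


H(P,Q) = -p*log2(q) - (1-p)*log2(1-q). -0.261*log2(0.845) = 0.063417; -0.739*log2(0.155) = 1.987659. H(P,Q) = 0.063417 + 1.987659 = 2.0511

2.0511 bits


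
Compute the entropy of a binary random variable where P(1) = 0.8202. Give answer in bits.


H = -p*log2(p) - (1-p)*log2(1-p). -0.8202*log2(0.8202) = 0.234538; -0.1798*log2(0.1798) = 0.445101. H = 0.234538 + 0.445101 = 0.6796

0.6796 bits


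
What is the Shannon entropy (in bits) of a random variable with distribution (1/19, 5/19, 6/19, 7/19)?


H = -sum(p_i * log2(p_i)). Terms: -(1/19)*log2(1/19) = 0.223575; -(5/19)*log2(5/19) = 0.506842; -(6/19)*log2(6/19) = 0.525147; -(7/19)*log2(7/19) = 0.530737. H = 0.223575 + 0.506842 + 0.525147 + 0.530737 = 1.7863

1.7863 bits


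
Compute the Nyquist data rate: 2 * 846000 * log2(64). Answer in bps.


Rate = 2 * B * log2(M) = 2 * 846000 * 6.0 = 10152000.0

10152000.0 bps


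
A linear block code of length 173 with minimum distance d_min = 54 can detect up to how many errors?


Detection capability = d_min - 1 = 54 - 1 = 53

53 errors


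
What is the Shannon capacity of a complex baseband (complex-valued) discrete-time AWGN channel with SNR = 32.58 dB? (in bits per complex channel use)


SNR_linear = 10^(32.58/10) = 1811.3401; C = log2(1 + SNR_linear) = log2(1 + 1811.3401) = 10.8236

10.8236 bits/channel use


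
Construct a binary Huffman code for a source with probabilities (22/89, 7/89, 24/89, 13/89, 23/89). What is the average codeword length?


Huffman construction (repeatedly merge the two least-probable nodes; each merge adds 1 bit to every symbol beneath it): 7/89 + 13/89 = 20/89; 20/89 + 22/89 = 42/89; 23/89 + 24/89 = 47/89; 42/89 + 47/89 = 1. Resulting codeword lengths (in the order the probabilities were given): (2, 3, 2, 3, 2). L_avg = sum(p_i * l_i) = 22/89*2 + 7/89*3 + 24/89*2 + 13/89*3 + 23/89*2 = 198/89 = 2.2247

2.2247 bits


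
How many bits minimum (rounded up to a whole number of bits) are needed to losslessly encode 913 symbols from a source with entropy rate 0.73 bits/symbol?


Minimum bits >= n * H = 913 * 0.73 = 666.49, rounded up to a whole number of bits = 667

667 bits


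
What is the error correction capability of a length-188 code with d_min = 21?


Correction capability = floor((d-1)/2) = floor((21-1)/2) = 10

10 errors


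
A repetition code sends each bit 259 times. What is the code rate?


Rate = k/n = 1/259

1/259


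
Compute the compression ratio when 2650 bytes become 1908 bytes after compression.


Ratio = original / compressed = 2650 / 1908 = 1.3889

1.3889


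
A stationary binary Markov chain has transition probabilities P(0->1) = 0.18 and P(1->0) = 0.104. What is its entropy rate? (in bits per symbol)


Stationary distribution: pi_0 = p10/(p01+p10) = 0.3662, pi_1 = 0.6338. Entropy rate H' = pi_0*H(p01) + pi_1*H(p10) = 0.3662*0.6801 + 0.6338*0.4815 = 0.5542

0.5542 bits/symbol


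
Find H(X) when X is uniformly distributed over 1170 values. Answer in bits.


H = log2(n) = log2(1170) = 10.1923

10.1923 bits


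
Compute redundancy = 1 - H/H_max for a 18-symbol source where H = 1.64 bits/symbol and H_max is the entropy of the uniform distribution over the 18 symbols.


H_max = log2(K) = log2(18) = 4.1699 bits/symbol. Redundancy = 1 - H/H_max = 1 - 1.64/4.1699 = 1 - 0.3933 = 0.6067

0.6067


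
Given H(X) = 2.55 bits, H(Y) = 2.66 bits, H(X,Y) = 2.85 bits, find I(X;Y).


I(X;Y) = H(X) + H(Y) - H(X,Y) = 2.55 + 2.66 - 2.85 = 2.36

2.36 bits


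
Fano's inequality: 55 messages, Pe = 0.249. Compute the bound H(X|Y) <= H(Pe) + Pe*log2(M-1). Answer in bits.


H(Pe) = -Pe*log2(Pe) - (1-Pe)*log2(1-Pe) = -0.249*log2(0.249) - 0.751*log2(0.751) = 0.499440 + 0.310250 = 0.8097. Pe*log2(M-1) = 0.249*log2(54) = 1.432967. Bound = H(Pe) + Pe*log2(M-1) = 0.499440 + 0.310250 + 1.432967 = 2.2427

2.2427 bits


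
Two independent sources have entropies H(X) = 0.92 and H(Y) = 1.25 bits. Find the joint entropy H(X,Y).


For independent variables, H(X,Y) = H(X) + H(Y) = 0.92 + 1.25 = 2.17

2.17 bits


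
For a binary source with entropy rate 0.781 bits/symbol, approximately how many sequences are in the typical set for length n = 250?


log2|A_typical| = nH = 250 * 0.781 = 195.25, so |A_typical| ~ 2^195.25 = 5.972e+58

5.972e+58


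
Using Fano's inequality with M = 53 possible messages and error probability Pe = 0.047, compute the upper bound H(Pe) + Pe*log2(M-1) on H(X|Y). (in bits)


H(Pe) = -Pe*log2(Pe) - (1-Pe)*log2(1-Pe) = -0.047*log2(0.047) - 0.953*log2(0.953) = 0.207326 + 0.066188 = 0.2735. Pe*log2(M-1) = 0.047*log2(52) = 0.267921. Bound = H(Pe) + Pe*log2(M-1) = 0.207326 + 0.066188 + 0.267921 = 0.5414

0.5414 bits


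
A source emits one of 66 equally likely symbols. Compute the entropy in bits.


H = log2(n) = log2(66) = 6.0444

6.0444 bits


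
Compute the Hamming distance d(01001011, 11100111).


Count differing positions: ^ . ^ . ^ ^ . . = 4 differences

4


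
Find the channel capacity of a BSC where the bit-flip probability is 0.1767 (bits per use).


H(p) = -p*log2(p) - (1-p)*log2(1-p) = -0.1767*log2(0.1767) - 0.8233*log2(0.8233) = 0.441861 + 0.230944 = 0.6728. C = 1 - H(p) = 1 - 0.6728 = 0.3272

0.3272 bits


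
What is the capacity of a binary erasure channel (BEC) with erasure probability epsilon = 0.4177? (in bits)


C = 1 - epsilon = 1 - 0.4177 = 0.5823

0.5823 bits


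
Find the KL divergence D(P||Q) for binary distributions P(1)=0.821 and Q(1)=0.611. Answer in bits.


KL = p*log2(p/q) + (1-p)*log2((1-p)/(1-q)) = 0.821*log2(0.821/0.611) + 0.179*log2(0.179/0.389) = 0.1495

0.1495 bits


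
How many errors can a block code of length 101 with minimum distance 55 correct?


Correction capability = floor((d-1)/2) = floor((55-1)/2) = 27

27 errors


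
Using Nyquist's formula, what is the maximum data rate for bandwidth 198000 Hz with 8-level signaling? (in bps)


Rate = 2 * B * log2(M) = 2 * 198000 * 3.0 = 1188000.0

1188000.0 bps


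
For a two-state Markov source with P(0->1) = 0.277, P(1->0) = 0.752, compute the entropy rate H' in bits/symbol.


Stationary distribution: pi_0 = p10/(p01+p10) = 0.7308, pi_1 = 0.2692. Entropy rate H' = pi_0*H(p01) + pi_1*H(p10) = 0.7308*0.8513 + 0.2692*0.8081 = 0.8397

0.8397 bits/symbol


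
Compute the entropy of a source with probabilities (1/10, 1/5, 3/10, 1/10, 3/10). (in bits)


H = -sum(p_i * log2(p_i)). Terms: -(1/10)*log2(1/10) = 0.332193; -(1/5)*log2(1/5) = 0.464386; -(3/10)*log2(3/10) = 0.521090; -(1/10)*log2(1/10) = 0.332193; -(3/10)*log2(3/10) = 0.521090. H = 0.332193 + 0.464386 + 0.521090 + 0.332193 + 0.521090 = 2.171

2.171 bits


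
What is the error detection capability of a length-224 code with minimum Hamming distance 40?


Detection capability = d_min - 1 = 40 - 1 = 39

39 errors


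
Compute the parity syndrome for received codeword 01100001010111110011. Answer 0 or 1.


Syndrome = XOR of all bits = 0 XOR 1 XOR 1 XOR 0 XOR 0 XOR 0 XOR 0 XOR 1 XOR 0 XOR 1 XOR 0 XOR 1 XOR 1 XOR 1 XOR 1 XOR 1 XOR 0 XOR 0 XOR 1 XOR 1 = 1

1


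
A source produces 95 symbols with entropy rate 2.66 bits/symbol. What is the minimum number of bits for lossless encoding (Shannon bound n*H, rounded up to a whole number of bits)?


Minimum bits >= n * H = 95 * 2.66 = 252.7, rounded up to a whole number of bits = 253

253 bits


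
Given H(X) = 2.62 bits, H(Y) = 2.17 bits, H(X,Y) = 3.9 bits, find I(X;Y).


I(X;Y) = H(X) + H(Y) - H(X,Y) = 2.62 + 2.17 - 3.9 = 0.89

0.89 bits


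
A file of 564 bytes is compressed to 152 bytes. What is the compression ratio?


Ratio = original / compressed = 564 / 152 = 3.7105

3.7105


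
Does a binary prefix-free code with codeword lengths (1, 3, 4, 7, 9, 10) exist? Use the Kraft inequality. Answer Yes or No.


Kraft sum = sum(2^(-l_i)) = 0.6982, need <= 1. Result: satisfied (a binary prefix-free code with these lengths exists)

Yes


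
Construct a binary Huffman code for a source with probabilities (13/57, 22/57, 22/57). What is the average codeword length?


Huffman construction (repeatedly merge the two least-probable nodes; each merge adds 1 bit to every symbol beneath it): 13/57 + 22/57 = 35/57; 22/57 + 35/57 = 1. Resulting codeword lengths (in the order the probabilities were given): (2, 2, 1). L_avg = sum(p_i * l_i) = 13/57*2 + 22/57*2 + 22/57*1 = 92/57 = 1.614

1.614 bits


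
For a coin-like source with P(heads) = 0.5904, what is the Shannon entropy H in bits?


H = -p*log2(p) - (1-p)*log2(1-p). -0.5904*log2(0.5904) = 0.448843; -0.4096*log2(0.4096) = 0.527447. H = 0.448843 + 0.527447 = 0.9763

0.9763 bits


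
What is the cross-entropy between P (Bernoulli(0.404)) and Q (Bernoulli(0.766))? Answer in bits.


H(P,Q) = -p*log2(q) - (1-p)*log2(1-q). -0.404*log2(0.766) = 0.155372; -0.596*log2(0.234) = 1.248870. H(P,Q) = 0.155372 + 1.248870 = 1.4042

1.4042 bits


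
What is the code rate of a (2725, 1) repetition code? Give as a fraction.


Rate = k/n = 1/2725

1/2725


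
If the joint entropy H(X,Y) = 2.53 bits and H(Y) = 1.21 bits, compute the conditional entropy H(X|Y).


H(X|Y) = H(X,Y) - H(Y) = 2.53 - 1.21 = 1.32

1.32 bits


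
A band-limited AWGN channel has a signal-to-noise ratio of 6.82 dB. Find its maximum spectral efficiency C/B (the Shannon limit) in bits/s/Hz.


SNR_linear = 10^(6.82/10) = 4.8084; C/B = log2(1 + SNR_linear) = log2(1 + 4.8084) = 2.5381

2.5381 bits/s/Hz


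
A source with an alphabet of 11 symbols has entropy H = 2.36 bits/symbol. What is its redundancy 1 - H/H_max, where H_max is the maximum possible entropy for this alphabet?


H_max = log2(K) = log2(11) = 3.4594 bits/symbol. Redundancy = 1 - H/H_max = 1 - 2.36/3.4594 = 1 - 0.6822 = 0.3178

0.3178


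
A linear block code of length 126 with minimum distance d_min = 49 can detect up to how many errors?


Detection capability = d_min - 1 = 49 - 1 = 48

48 errors


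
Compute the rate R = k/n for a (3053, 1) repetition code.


Rate = k/n = 1/3053

1/3053


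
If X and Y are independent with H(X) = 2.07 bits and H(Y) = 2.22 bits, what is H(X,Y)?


For independent variables, H(X,Y) = H(X) + H(Y) = 2.07 + 2.22 = 4.29

4.29 bits


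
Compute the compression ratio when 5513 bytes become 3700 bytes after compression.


Ratio = original / compressed = 5513 / 3700 = 1.49

1.49


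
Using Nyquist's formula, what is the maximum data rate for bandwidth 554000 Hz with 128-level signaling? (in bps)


Rate = 2 * B * log2(M) = 2 * 554000 * 7.0 = 7756000.0

7756000.0 bps


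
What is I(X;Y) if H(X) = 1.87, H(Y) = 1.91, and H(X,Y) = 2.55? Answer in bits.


I(X;Y) = H(X) + H(Y) - H(X,Y) = 1.87 + 1.91 - 2.55 = 1.23

1.23 bits


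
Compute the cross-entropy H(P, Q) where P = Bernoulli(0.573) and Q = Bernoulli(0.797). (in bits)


H(P,Q) = -p*log2(q) - (1-p)*log2(1-q). -0.573*log2(0.797) = 0.187571; -0.427*log2(0.203) = 0.982291. H(P,Q) = 0.187571 + 0.982291 = 1.1699

1.1699 bits


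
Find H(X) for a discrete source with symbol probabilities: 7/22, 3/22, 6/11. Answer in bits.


H = -sum(p_i * log2(p_i)). Terms: -(7/22)*log2(7/22) = 0.525661; -(3/22)*log2(3/22) = 0.391973; -(6/11)*log2(6/11) = 0.476983. H = 0.525661 + 0.391973 + 0.476983 = 1.3946

1.3946 bits


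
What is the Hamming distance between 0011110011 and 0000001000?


Count differing positions: . . ^ ^ ^ ^ ^ . ^ ^ = 7 differences

7


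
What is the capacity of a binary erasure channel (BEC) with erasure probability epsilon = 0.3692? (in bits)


C = 1 - epsilon = 1 - 0.3692 = 0.6308

0.6308 bits


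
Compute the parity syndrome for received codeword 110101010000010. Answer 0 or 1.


Syndrome = XOR of all bits = 1 XOR 1 XOR 0 XOR 1 XOR 0 XOR 1 XOR 0 XOR 1 XOR 0 XOR 0 XOR 0 XOR 0 XOR 0 XOR 1 XOR 0 = 0

0


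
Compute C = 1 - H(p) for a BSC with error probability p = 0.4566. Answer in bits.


H(p) = -p*log2(p) - (1-p)*log2(1-p) = -0.4566*log2(0.4566) - 0.5434*log2(0.5434) = 0.516413 + 0.478145 = 0.9946. C = 1 - H(p) = 1 - 0.9946 = 0.0054

0.0054 bits


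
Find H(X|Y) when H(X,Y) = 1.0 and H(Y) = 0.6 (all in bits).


H(X|Y) = H(X,Y) - H(Y) = 1.0 - 0.6 = 0.4

0.4 bits


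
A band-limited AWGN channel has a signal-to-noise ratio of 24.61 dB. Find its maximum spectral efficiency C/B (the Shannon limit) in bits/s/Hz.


SNR_linear = 10^(24.61/10) = 289.068; C/B = log2(1 + SNR_linear) = log2(1 + 289.068) = 8.1802

8.1802 bits/s/Hz
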